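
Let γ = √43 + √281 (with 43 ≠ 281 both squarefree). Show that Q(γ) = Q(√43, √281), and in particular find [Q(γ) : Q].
[Q(γ) : Q] = 4 (equivalently, Q(γ) = Q(√43, √281))

Obviously Q(γ) ⊆ Q(√43, √281), and [Q(√43, √281):Q] = 4 (since 43, 281 are distinct squarefree integers > 1 with 12083 not a perfect square). To show equality we compute the minimal polynomial of γ. From γ = √43 + √281: γ^2 = 43 + 2√(12083) + 281 = 324 + 2√(12083), so γ^2 - 324 = 2√(12083); squaring, (γ^2 - 324)^2 = 4·12083, i.e. γ^4 - 648γ^2 + 104976 - 48332 = 0, i.e. γ^4 - 648γ^2 + 56644 = 0. So γ is a root of x^4 - 648x^2 + 56644. This polynomial is irreducible over Q: it has no rational root (each ±√43 ± √281 is irrational), and any factorization into two quadratics over Q would force √(12083) ∈ Q (pairing opposite roots) or √43, √281 ∈ Q (other pairings), all impossible. Hence [Q(γ):Q] = 4 = [Q(√43, √281):Q], so Q(γ) = Q(√43, √281).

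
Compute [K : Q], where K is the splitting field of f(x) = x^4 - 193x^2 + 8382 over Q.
[K : Q] = 4

Solving the quadratic in x^2: x^2 = (193 ± √(193^2 - 4·8382))/2 = (193 ± √3721)/2 = (193 ± 61)/2, giving x^2 = 127 or x^2 = 66. So f(x) = (x^2 - 127)(x^2 - 66) and the roots of f are ±√127, ±√66. Hence the splitting field is K = Q(√127, √66). Since 127 and 66 are distinct squarefree integers > 1, their product 8382 is not a perfect square, so √66 ∉ Q(√127). By the tower law [K:Q] = [Q(√127,√66):Q(√127)] · [Q(√127):Q] = 2 · 2 = 4.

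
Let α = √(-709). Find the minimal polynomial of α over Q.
m_α(x) = x^2 + 709

α satisfies α^2 + 709 = 0, so x^2 + 709 annihilates α. Since d = -709 is squarefree and ≠ 1, it is not a perfect square in Q, so x^2 + 709 has no rational root and is therefore irreducible over Q (a degree-2 polynomial over a field is irreducible iff it has no root). Hence m_α(x) = x^2 + 709.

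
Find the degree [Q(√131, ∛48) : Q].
[Q(√131, ∛48) : Q] = 6

Let L = Q(√131, ∛48). Since Q(√131) ⊂ L and [Q(√131):Q] = 2, the tower law gives 2 | [L:Q]. Likewise Q(∛48) ⊂ L with [Q(∛48):Q] = 3 (because 48 is not a perfect cube), so 3 | [L:Q]. As gcd(2,3) = 1, [L:Q] is divisible by 6. Conversely L is generated over Q by √131 and ∛48, so [L:Q] ≤ 2·3 = 6. Therefore [Q(√131, ∛48) : Q] = 6.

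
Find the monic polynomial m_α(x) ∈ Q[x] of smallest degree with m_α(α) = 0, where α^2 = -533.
m_α(x) = x^2 + 533

α satisfies α^2 + 533 = 0, so x^2 + 533 annihilates α. Since d = -533 is squarefree and ≠ 1, it is not a perfect square in Q, so x^2 + 533 has no rational root and is therefore irreducible over Q (a degree-2 polynomial over a field is irreducible iff it has no root). Hence m_α(x) = x^2 + 533.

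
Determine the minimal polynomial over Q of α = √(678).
m_α(x) = x^2 - 678

α satisfies α^2 - 678 = 0, so x^2 - 678 annihilates α. Since d = 678 is squarefree and ≠ 1, it is not a perfect square in Q, so x^2 - 678 has no rational root and is therefore irreducible over Q (a degree-2 polynomial over a field is irreducible iff it has no root). Hence m_α(x) = x^2 - 678.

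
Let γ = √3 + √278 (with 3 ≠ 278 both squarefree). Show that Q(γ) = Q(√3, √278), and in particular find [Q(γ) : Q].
[Q(γ) : Q] = 4 (equivalently, Q(γ) = Q(√3, √278))

Obviously Q(γ) ⊆ Q(√3, √278), and [Q(√3, √278):Q] = 4 (since 3, 278 are distinct squarefree integers > 1 with 834 not a perfect square). To show equality we compute the minimal polynomial of γ. From γ = √3 + √278: γ^2 = 3 + 2√(834) + 278 = 281 + 2√(834), so γ^2 - 281 = 2√(834); squaring, (γ^2 - 281)^2 = 4·834, i.e. γ^4 - 562γ^2 + 78961 - 3336 = 0, i.e. γ^4 - 562γ^2 + 75625 = 0. So γ is a root of x^4 - 562x^2 + 75625. This polynomial is irreducible over Q: it has no rational root (each ±√3 ± √278 is irrational), and any factorization into two quadratics over Q would force √(834) ∈ Q (pairing opposite roots) or √3, √278 ∈ Q (other pairings), all impossible. Hence [Q(γ):Q] = 4 = [Q(√3, √278):Q], so Q(γ) = Q(√3, √278).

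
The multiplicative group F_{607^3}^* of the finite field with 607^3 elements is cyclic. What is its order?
|F_{607^3}^*| = 223648542

F_{607^3} has 607^3 = 223648543 elements; its multiplicative group consists of all nonzero elements, so |F_{607^3}^*| = 223648543 - 1 = 223648542. (It is cyclic since any finite subgroup of the multiplicative group of a field is cyclic.)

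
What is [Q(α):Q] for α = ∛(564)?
[Q(α):Q] = 3

The minimal polynomial of α is x^3 - 564, irreducible over Q since 564 is not a perfect cube (so x^3 - 564 has no rational root). Hence [Q(α):Q] = deg(m_α) = 3.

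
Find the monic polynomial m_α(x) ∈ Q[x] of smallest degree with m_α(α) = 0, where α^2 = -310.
m_α(x) = x^2 + 310

α satisfies α^2 + 310 = 0, so x^2 + 310 annihilates α. Since d = -310 is squarefree and ≠ 1, it is not a perfect square in Q, so x^2 + 310 has no rational root and is therefore irreducible over Q (a degree-2 polynomial over a field is irreducible iff it has no root). Hence m_α(x) = x^2 + 310.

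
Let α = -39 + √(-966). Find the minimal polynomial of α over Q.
m_α(x) = x^2 + 78x + 2487

From α + 39 = √(-966), squaring gives (α + 39)^2 = -966, i.e. α^2 + 78α + 1521 = -966, so α^2 + 78α + 2487 = 0. The discriminant of x^2 + 78x + 2487 is (78)^2 - 4·(2487) = 6084 - 9948 = -3864, and 4·(-966) is not a perfect square in Q since -966 is squarefree and ≠ 1. Hence x^2 + 78x + 2487 is irreducible over Q and is the minimal polynomial of α.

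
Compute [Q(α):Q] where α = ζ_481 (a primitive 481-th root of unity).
[Q(α):Q] = 432

The minimal polynomial of ζ_481 over Q is the 481-th cyclotomic polynomial Φ_481(x), which is irreducible over Q and has degree φ(481) = 432. Hence [Q(α):Q] = φ(481) = 432.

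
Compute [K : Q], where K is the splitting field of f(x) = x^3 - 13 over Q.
[K : Q] = 6

The roots of x^3 - 13 are ∛13, ω∛13, ω^2∛13 where ω = e^(2πi/3) is a primitive cube root of unity, so K = Q(∛13, ω). Now [Q(∛13):Q] = 3 (since 13 is not a perfect cube, x^3 - 13 is irreducible) and [Q(ω):Q] = 2. Both 2 and 3 divide [K:Q], and [K:Q] ≤ 3·2 = 6, so [K:Q] = 6. (Equivalently: Q(∛13) ⊂ R but ω ∉ R, so [K : Q(∛13)] = 2.)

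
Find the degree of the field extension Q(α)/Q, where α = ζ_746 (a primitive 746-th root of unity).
[Q(α):Q] = 372

The minimal polynomial of ζ_746 over Q is the 746-th cyclotomic polynomial Φ_746(x), which is irreducible over Q and has degree φ(746) = 372. Hence [Q(α):Q] = φ(746) = 372.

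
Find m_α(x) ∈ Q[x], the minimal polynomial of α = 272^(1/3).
m_α(x) = x^3 - 272

α satisfies α^3 = 272, so x^3 - 272 annihilates α. By the rational root test, a rational root p/q (in lowest terms) of x^3 - 272 would satisfy p^3 = 272 q^3, forcing q = 1 and p^3 = 272; but 272 is not a perfect cube, contradiction. A monic cubic over Q with no rational root is irreducible (any nontrivial factorization would include a linear factor). Hence x^3 - 272 is the minimal polynomial of α, and in particular [Q(α):Q] = 3.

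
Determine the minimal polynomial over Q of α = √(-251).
m_α(x) = x^2 + 251

α satisfies α^2 + 251 = 0, so x^2 + 251 annihilates α. Since d = -251 is squarefree and ≠ 1, it is not a perfect square in Q, so x^2 + 251 has no rational root and is therefore irreducible over Q (a degree-2 polynomial over a field is irreducible iff it has no root). Hence m_α(x) = x^2 + 251.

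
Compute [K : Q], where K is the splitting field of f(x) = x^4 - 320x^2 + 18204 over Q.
[K : Q] = 4

Solving the quadratic in x^2: x^2 = (320 ± √(320^2 - 4·18204))/2 = (320 ± √29584)/2 = (320 ± 172)/2, giving x^2 = 246 or x^2 = 74. So f(x) = (x^2 - 246)(x^2 - 74) and the roots of f are ±√246, ±√74. Hence the splitting field is K = Q(√246, √74). Since 246 and 74 are distinct squarefree integers > 1, their product 18204 is not a perfect square, so √74 ∉ Q(√246). By the tower law [K:Q] = [Q(√246,√74):Q(√246)] · [Q(√246):Q] = 2 · 2 = 4.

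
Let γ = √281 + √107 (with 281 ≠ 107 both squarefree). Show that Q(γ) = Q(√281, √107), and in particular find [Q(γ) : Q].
[Q(γ) : Q] = 4 (equivalently, Q(γ) = Q(√281, √107))

Obviously Q(γ) ⊆ Q(√281, √107), and [Q(√281, √107):Q] = 4 (since 281, 107 are distinct squarefree integers > 1 with 30067 not a perfect square). To show equality we compute the minimal polynomial of γ. From γ = √281 + √107: γ^2 = 281 + 2√(30067) + 107 = 388 + 2√(30067), so γ^2 - 388 = 2√(30067); squaring, (γ^2 - 388)^2 = 4·30067, i.e. γ^4 - 776γ^2 + 150544 - 120268 = 0, i.e. γ^4 - 776γ^2 + 30276 = 0. So γ is a root of x^4 - 776x^2 + 30276. This polynomial is irreducible over Q: it has no rational root (each ±√281 ± √107 is irrational), and any factorization into two quadratics over Q would force √(30067) ∈ Q (pairing opposite roots) or √281, √107 ∈ Q (other pairings), all impossible. Hence [Q(γ):Q] = 4 = [Q(√281, √107):Q], so Q(γ) = Q(√281, √107).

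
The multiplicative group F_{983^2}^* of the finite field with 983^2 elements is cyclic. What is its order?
|F_{983^2}^*| = 966288

F_{983^2} has 983^2 = 966289 elements; its multiplicative group consists of all nonzero elements, so |F_{983^2}^*| = 966289 - 1 = 966288. (It is cyclic since any finite subgroup of the multiplicative group of a field is cyclic.)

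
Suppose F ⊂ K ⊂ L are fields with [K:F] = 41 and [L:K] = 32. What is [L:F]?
[L:F] = 1312

The tower law says that for any tower of field extensions F ⊂ K ⊂ L with finite degrees, [L:F] = [L:K] · [K:F]. Here this gives [L:F] = 32 · 41 = 1312.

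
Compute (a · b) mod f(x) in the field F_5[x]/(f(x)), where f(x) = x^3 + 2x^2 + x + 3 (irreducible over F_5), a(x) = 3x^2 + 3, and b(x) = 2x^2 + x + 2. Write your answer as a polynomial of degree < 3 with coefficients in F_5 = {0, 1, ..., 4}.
a · b ≡ 4x^2 + 4x + 3 (mod f(x))

Multiply in F_5[x]: a(x)·b(x) = (3x^2 + 3)·(2x^2 + x + 2) = x^4 + 3x^3 + 2x^2 + 3x + 1. This has degree ≥ 3, so divide by f(x) over F_5: x^4 + 3x^3 + 2x^2 + 3x + 1 = (x + 1)·(x^3 + 2x^2 + x + 3) + (4x^2 + 4x + 3). Hence a·b ≡ 4x^2 + 4x + 3 (mod f). (F_5[x]/(f) is a field with 5^3 = 125 elements since f is irreducible of degree 3.)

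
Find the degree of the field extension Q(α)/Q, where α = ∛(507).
[Q(α):Q] = 3

The minimal polynomial of α is x^3 - 507, irreducible over Q since 507 is not a perfect cube (so x^3 - 507 has no rational root). Hence [Q(α):Q] = deg(m_α) = 3.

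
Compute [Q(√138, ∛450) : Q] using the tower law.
[Q(√138, ∛450) : Q] = 6

Let L = Q(√138, ∛450). Since Q(√138) ⊂ L and [Q(√138):Q] = 2, the tower law gives 2 | [L:Q]. Likewise Q(∛450) ⊂ L with [Q(∛450):Q] = 3 (because 450 is not a perfect cube), so 3 | [L:Q]. As gcd(2,3) = 1, [L:Q] is divisible by 6. Conversely L is generated over Q by √138 and ∛450, so [L:Q] ≤ 2·3 = 6. Therefore [Q(√138, ∛450) : Q] = 6.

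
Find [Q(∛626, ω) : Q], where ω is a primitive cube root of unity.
[Q(∛626, ω) : Q] = 6

[Q(∛626):Q] = 3 (min poly x^3 - 626, irreducible since 626 is not a perfect cube). [Q(ω):Q] = 2 (min poly x^2 + x + 1). Since Q(∛626) ⊂ R and ω ∉ R, we have ω ∉ Q(∛626), so x^2 + x + 1 remains irreducible over Q(∛626) and [Q(∛626, ω) : Q(∛626)] = 2. By the tower law, [Q(∛626, ω) : Q] = 3 · 2 = 6. (In fact Q(∛626, ω) is the splitting field of x^3 - 626 over Q.)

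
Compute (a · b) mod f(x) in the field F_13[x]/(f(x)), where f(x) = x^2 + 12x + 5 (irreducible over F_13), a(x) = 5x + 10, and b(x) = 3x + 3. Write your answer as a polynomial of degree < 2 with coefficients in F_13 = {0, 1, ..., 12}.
a · b ≡ 8x + 7 (mod f(x))

Multiply in F_13[x]: a(x)·b(x) = (5x + 10)·(3x + 3) = 2x^2 + 6x + 4. This has degree ≥ 2, so divide by f(x) over F_13: 2x^2 + 6x + 4 = (2)·(x^2 + 12x + 5) + (8x + 7). Hence a·b ≡ 8x + 7 (mod f). (F_13[x]/(f) is a field with 13^2 = 169 elements since f is irreducible of degree 2.)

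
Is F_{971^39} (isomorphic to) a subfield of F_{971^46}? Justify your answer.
No: F_{971^39} is not a subfield of F_{971^46}

F_{p^m} embeds in F_{p^n} iff m | n. Here 39 ∤ 46 (since 46 = 1·39 + 7 with remainder 7 ≠ 0), so F_{971^39} is not a subfield of F_{971^46}. Equivalently: if it were, the tower law would give 39 = [F_{971^39}:F_971] dividing [F_{971^46}:F_971] = 46, contradiction.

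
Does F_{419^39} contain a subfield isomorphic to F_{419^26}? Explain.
No: F_{419^26} is not a subfield of F_{419^39}

F_{p^m} embeds in F_{p^n} iff m | n. Here 26 ∤ 39 (since 39 = 1·26 + 13 with remainder 13 ≠ 0), so F_{419^26} is not a subfield of F_{419^39}. Equivalently: if it were, the tower law would give 26 = [F_{419^26}:F_419] dividing [F_{419^39}:F_419] = 39, contradiction.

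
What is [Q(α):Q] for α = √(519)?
[Q(α):Q] = 2

[Q(α):Q] equals the degree of the minimal polynomial of α. Here α^2 = 519 and x^2 - 519 is irreducible (d = 519 is squarefree, ≠ 1, hence not a square), so deg(m_α) = 2. Thus [Q(α):Q] = 2.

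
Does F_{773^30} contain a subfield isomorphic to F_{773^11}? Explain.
No: F_{773^11} is not a subfield of F_{773^30}

F_{p^m} embeds in F_{p^n} iff m | n. Here 11 ∤ 30 (since 30 = 2·11 + 8 with remainder 8 ≠ 0), so F_{773^11} is not a subfield of F_{773^30}. Equivalently: if it were, the tower law would give 11 = [F_{773^11}:F_773] dividing [F_{773^30}:F_773] = 30, contradiction.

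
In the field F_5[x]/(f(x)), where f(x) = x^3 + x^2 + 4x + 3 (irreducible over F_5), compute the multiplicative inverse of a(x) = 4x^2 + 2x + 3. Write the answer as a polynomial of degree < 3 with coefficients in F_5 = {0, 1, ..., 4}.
a(x)^(-1) ≡ 3x^2 + x (mod f(x))

Since f is irreducible over F_5, F_5[x]/(f) is a field and a(x) ≠ 0 has an inverse. Apply the extended Euclidean algorithm to f(x) and a(x) in F_5[x]: f(x) = (4x + 2)·a(x) + (3x + 2);  a(x) = (3x + 2)·(3x + 2) + (4). The last nonzero remainder is the constant 4 = gcd(f, a) in F_5. Back-substituting through the division chain expresses 4 = s(x)·a(x) + t(x)·f(x) with s(x) ≡ 2x^2 + 4x (mod f), so (2x^2 + 4x)·a(x) ≡ 4 (mod f). Multiplying by 4^(-1) ≡ 4 in F_5 gives a(x)^(-1) ≡ 4·(2x^2 + 4x) ≡ 3x^2 + x (mod f). Check: (4x^2 + 2x + 3)·(3x^2 + x) = 2x^4 + x^2 + 3x ≡ 1 (mod x^3 + x^2 + 4x + 3).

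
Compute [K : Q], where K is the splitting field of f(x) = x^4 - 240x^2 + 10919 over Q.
[K : Q] = 4

Solving the quadratic in x^2: x^2 = (240 ± √(240^2 - 4·10919))/2 = (240 ± √13924)/2 = (240 ± 118)/2, giving x^2 = 61 or x^2 = 179. So f(x) = (x^2 - 61)(x^2 - 179) and the roots of f are ±√61, ±√179. Hence the splitting field is K = Q(√61, √179). Since 61 and 179 are distinct squarefree integers > 1, their product 10919 is not a perfect square, so √179 ∉ Q(√61). By the tower law [K:Q] = [Q(√61,√179):Q(√61)] · [Q(√61):Q] = 2 · 2 = 4.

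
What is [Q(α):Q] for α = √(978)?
[Q(α):Q] = 2

[Q(α):Q] equals the degree of the minimal polynomial of α. Here α^2 = 978 and x^2 - 978 is irreducible (d = 978 is squarefree, ≠ 1, hence not a square), so deg(m_α) = 2. Thus [Q(α):Q] = 2.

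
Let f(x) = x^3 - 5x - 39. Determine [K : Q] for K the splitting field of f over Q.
[K : Q] = 6

By the rational root test, any rational root of the monic integer polynomial f(x) = x^3 - 5x - 39 must be an integer dividing the constant term -39, i.e. one of ±{1, 3, 13, 39}. Evaluating: f(1) = -43, f(-1) = -35, f(3) = -27, f(-3) = -51, f(13) = 2093, f(-13) = -2171, f(39) = 59085, f(-39) = -59163; none is 0, so f has no rational root and is therefore irreducible over Q (a cubic with no linear factor over a field is irreducible). For an irreducible cubic, the Galois group is A_3 or S_3 according as the discriminant disc(f) = -4a^3 - 27b^2 = -4·(-5)^3 - 27·(-39)^2 = -40567 is or is not a square in Q. Here disc(f) = -40567 is not a perfect square in Q, so the Galois group of f over Q is not contained in A_3 and must be all of S_3. The splitting field has degree |S_3| = 6 over Q, so [K : Q] = 6.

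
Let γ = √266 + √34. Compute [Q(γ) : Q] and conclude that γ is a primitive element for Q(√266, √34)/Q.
[Q(γ) : Q] = 4 (equivalently, Q(γ) = Q(√266, √34))

Obviously Q(γ) ⊆ Q(√266, √34), and [Q(√266, √34):Q] = 4 (since 266, 34 are distinct squarefree integers > 1 with 9044 not a perfect square). To show equality we compute the minimal polynomial of γ. From γ = √266 + √34: γ^2 = 266 + 2√(9044) + 34 = 300 + 2√(9044), so γ^2 - 300 = 2√(9044); squaring, (γ^2 - 300)^2 = 4·9044, i.e. γ^4 - 600γ^2 + 90000 - 36176 = 0, i.e. γ^4 - 600γ^2 + 53824 = 0. So γ is a root of x^4 - 600x^2 + 53824. This polynomial is irreducible over Q: it has no rational root (each ±√266 ± √34 is irrational), and any factorization into two quadratics over Q would force √(9044) ∈ Q (pairing opposite roots) or √266, √34 ∈ Q (other pairings), all impossible. Hence [Q(γ):Q] = 4 = [Q(√266, √34):Q], so Q(γ) = Q(√266, √34).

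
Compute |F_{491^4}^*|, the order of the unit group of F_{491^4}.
|F_{491^4}^*| = 58120048560

F_{491^4} has 491^4 = 58120048561 elements; its multiplicative group consists of all nonzero elements, so |F_{491^4}^*| = 58120048561 - 1 = 58120048560. (It is cyclic since any finite subgroup of the multiplicative group of a field is cyclic.)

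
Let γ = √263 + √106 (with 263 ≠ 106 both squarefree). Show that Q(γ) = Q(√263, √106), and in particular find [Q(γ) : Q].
[Q(γ) : Q] = 4 (equivalently, Q(γ) = Q(√263, √106))

Obviously Q(γ) ⊆ Q(√263, √106), and [Q(√263, √106):Q] = 4 (since 263, 106 are distinct squarefree integers > 1 with 27878 not a perfect square). To show equality we compute the minimal polynomial of γ. From γ = √263 + √106: γ^2 = 263 + 2√(27878) + 106 = 369 + 2√(27878), so γ^2 - 369 = 2√(27878); squaring, (γ^2 - 369)^2 = 4·27878, i.e. γ^4 - 738γ^2 + 136161 - 111512 = 0, i.e. γ^4 - 738γ^2 + 24649 = 0. So γ is a root of x^4 - 738x^2 + 24649. This polynomial is irreducible over Q: it has no rational root (each ±√263 ± √106 is irrational), and any factorization into two quadratics over Q would force √(27878) ∈ Q (pairing opposite roots) or √263, √106 ∈ Q (other pairings), all impossible. Hence [Q(γ):Q] = 4 = [Q(√263, √106):Q], so Q(γ) = Q(√263, √106).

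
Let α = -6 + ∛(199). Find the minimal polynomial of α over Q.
m_α(x) = x^3 + 18x^2 + 108x + 17

Set β = α + 6 = ∛(199), so β^3 = 199. Then (α + 6)^3 - 199 = 0, i.e. α is a root of g(x) = (x + 6)^3 - 199 = x^3 + 18x^2 + 108x + 17. Since g(x) = h(x + 6) where h(x) = x^3 - 199, and h is irreducible over Q (because 199 is not a perfect cube, so h has no rational root, and a monic cubic with no rational root is irreducible), g is also irreducible (irreducibility is preserved under the substitution x → x + 6). Hence m_α(x) = x^3 + 18x^2 + 108x + 17.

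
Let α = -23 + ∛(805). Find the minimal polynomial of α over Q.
m_α(x) = x^3 + 69x^2 + 1587x + 11362

Set β = α + 23 = ∛(805), so β^3 = 805. Then (α + 23)^3 - 805 = 0, i.e. α is a root of g(x) = (x + 23)^3 - 805 = x^3 + 69x^2 + 1587x + 11362. Since g(x) = h(x + 23) where h(x) = x^3 - 805, and h is irreducible over Q (because 805 is not a perfect cube, so h has no rational root, and a monic cubic with no rational root is irreducible), g is also irreducible (irreducibility is preserved under the substitution x → x + 23). Hence m_α(x) = x^3 + 69x^2 + 1587x + 11362.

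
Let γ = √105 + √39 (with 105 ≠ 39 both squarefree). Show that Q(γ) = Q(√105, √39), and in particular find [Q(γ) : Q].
[Q(γ) : Q] = 4 (equivalently, Q(γ) = Q(√105, √39))

Obviously Q(γ) ⊆ Q(√105, √39), and [Q(√105, √39):Q] = 4 (since 105, 39 are distinct squarefree integers > 1 with 4095 not a perfect square). To show equality we compute the minimal polynomial of γ. From γ = √105 + √39: γ^2 = 105 + 2√(4095) + 39 = 144 + 2√(4095), so γ^2 - 144 = 2√(4095); squaring, (γ^2 - 144)^2 = 4·4095, i.e. γ^4 - 288γ^2 + 20736 - 16380 = 0, i.e. γ^4 - 288γ^2 + 4356 = 0. So γ is a root of x^4 - 288x^2 + 4356. This polynomial is irreducible over Q: it has no rational root (each ±√105 ± √39 is irrational), and any factorization into two quadratics over Q would force √(4095) ∈ Q (pairing opposite roots) or √105, √39 ∈ Q (other pairings), all impossible. Hence [Q(γ):Q] = 4 = [Q(√105, √39):Q], so Q(γ) = Q(√105, √39).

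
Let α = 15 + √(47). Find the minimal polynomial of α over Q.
m_α(x) = x^2 - 30x + 178

From α - 15 = √(47), squaring gives (α - 15)^2 = 47, i.e. α^2 - 30α + 225 = 47, so α^2 - 30α + 178 = 0. The discriminant of x^2 - 30x + 178 is (-30)^2 - 4·(178) = 900 - 712 = 188, and 4·(47) is not a perfect square in Q since 47 is squarefree and ≠ 1. Hence x^2 - 30x + 178 is irreducible over Q and is the minimal polynomial of α.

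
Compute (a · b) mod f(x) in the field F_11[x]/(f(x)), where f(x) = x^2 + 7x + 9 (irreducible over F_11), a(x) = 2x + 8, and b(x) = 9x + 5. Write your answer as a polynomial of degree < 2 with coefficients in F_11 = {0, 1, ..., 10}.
a · b ≡ 10 (mod f(x))

Multiply in F_11[x]: a(x)·b(x) = (2x + 8)·(9x + 5) = 7x^2 + 5x + 7. This has degree ≥ 2, so divide by f(x) over F_11: 7x^2 + 5x + 7 = (7)·(x^2 + 7x + 9) + (10). Hence a·b ≡ 10 (mod f). (F_11[x]/(f) is a field with 11^2 = 121 elements since f is irreducible of degree 2.)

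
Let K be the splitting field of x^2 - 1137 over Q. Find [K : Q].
[K : Q] = 2

f(x) = x^2 - 1137 factors as (x - √1137)(x + √1137). The splitting field is K = Q(√1137). Since 1137 is squarefree and > 1, it is not a perfect square, so x^2 - 1137 is irreducible over Q and [Q(√1137) : Q] = 2. Hence [K : Q] = 2.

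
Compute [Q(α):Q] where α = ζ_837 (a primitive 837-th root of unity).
[Q(α):Q] = 540

The minimal polynomial of ζ_837 over Q is the 837-th cyclotomic polynomial Φ_837(x), which is irreducible over Q and has degree φ(837) = 540. Hence [Q(α):Q] = φ(837) = 540.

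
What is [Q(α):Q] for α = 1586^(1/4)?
[Q(α):Q] = 4

α is a root of x^4 - 1586. By Eisenstein's criterion at the prime p = 2 (which divides the constant term 1586 but p^2 = 4 does not, since 1586 is squarefree), x^4 - 1586 is irreducible over Q. Hence [Q(α):Q] = 4.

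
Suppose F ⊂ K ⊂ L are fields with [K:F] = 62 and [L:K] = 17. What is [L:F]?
[L:F] = 1054

The tower law says that for any tower of field extensions F ⊂ K ⊂ L with finite degrees, [L:F] = [L:K] · [K:F]. Here this gives [L:F] = 17 · 62 = 1054.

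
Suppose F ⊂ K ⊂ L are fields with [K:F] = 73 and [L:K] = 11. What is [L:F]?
[L:F] = 803

The tower law says that for any tower of field extensions F ⊂ K ⊂ L with finite degrees, [L:F] = [L:K] · [K:F]. Here this gives [L:F] = 11 · 73 = 803.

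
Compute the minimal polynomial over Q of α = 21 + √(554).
m_α(x) = x^2 - 42x - 113

From α - 21 = √(554), squaring gives (α - 21)^2 = 554, i.e. α^2 - 42α + 441 = 554, so α^2 - 42α - 113 = 0. The discriminant of x^2 - 42x - 113 is (-42)^2 - 4·(-113) = 1764 + 452 = 2216, and 4·(554) is not a perfect square in Q since 554 is squarefree and ≠ 1. Hence x^2 - 42x - 113 is irreducible over Q and is the minimal polynomial of α.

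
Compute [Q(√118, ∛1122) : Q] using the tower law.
[Q(√118, ∛1122) : Q] = 6

Let L = Q(√118, ∛1122). Since Q(√118) ⊂ L and [Q(√118):Q] = 2, the tower law gives 2 | [L:Q]. Likewise Q(∛1122) ⊂ L with [Q(∛1122):Q] = 3 (because 1122 is not a perfect cube), so 3 | [L:Q]. As gcd(2,3) = 1, [L:Q] is divisible by 6. Conversely L is generated over Q by √118 and ∛1122, so [L:Q] ≤ 2·3 = 6. Therefore [Q(√118, ∛1122) : Q] = 6.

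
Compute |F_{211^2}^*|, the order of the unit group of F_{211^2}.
|F_{211^2}^*| = 44520

F_{211^2} has 211^2 = 44521 elements; its multiplicative group consists of all nonzero elements, so |F_{211^2}^*| = 44521 - 1 = 44520. (It is cyclic since any finite subgroup of the multiplicative group of a field is cyclic.)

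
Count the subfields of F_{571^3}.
F_{571^3} has 2 subfields

The subfields of F_{p^n} are exactly the fields F_{p^d} for d | n (each is the fixed field of the unique index-d subgroup of Gal(F_{p^n}/F_p) ≅ Z/nZ). The divisors of n = 3 are {1, 3}, giving 2 subfields: F_{571^1}, F_{571^3}.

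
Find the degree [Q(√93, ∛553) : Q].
[Q(√93, ∛553) : Q] = 6

Let L = Q(√93, ∛553). Since Q(√93) ⊂ L and [Q(√93):Q] = 2, the tower law gives 2 | [L:Q]. Likewise Q(∛553) ⊂ L with [Q(∛553):Q] = 3 (because 553 is not a perfect cube), so 3 | [L:Q]. As gcd(2,3) = 1, [L:Q] is divisible by 6. Conversely L is generated over Q by √93 and ∛553, so [L:Q] ≤ 2·3 = 6. Therefore [Q(√93, ∛553) : Q] = 6.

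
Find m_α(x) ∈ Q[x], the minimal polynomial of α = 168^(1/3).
m_α(x) = x^3 - 168

α satisfies α^3 = 168, so x^3 - 168 annihilates α. By the rational root test, a rational root p/q (in lowest terms) of x^3 - 168 would satisfy p^3 = 168 q^3, forcing q = 1 and p^3 = 168; but 168 is not a perfect cube, contradiction. A monic cubic over Q with no rational root is irreducible (any nontrivial factorization would include a linear factor). Hence x^3 - 168 is the minimal polynomial of α, and in particular [Q(α):Q] = 3.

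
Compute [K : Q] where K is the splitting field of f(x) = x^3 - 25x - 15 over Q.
[K : Q] = 6

By the rational root test, any rational root of the monic integer polynomial f(x) = x^3 - 25x - 15 must be an integer dividing the constant term -15, i.e. one of ±{1, 3, 5, 15}. Evaluating: f(1) = -39, f(-1) = 9, f(3) = -63, f(-3) = 33, f(5) = -15, f(-5) = -15, f(15) = 2985, f(-15) = -3015; none is 0, so f has no rational root and is therefore irreducible over Q (a cubic with no linear factor over a field is irreducible). For an irreducible cubic, the Galois group is A_3 or S_3 according as the discriminant disc(f) = -4a^3 - 27b^2 = -4·(-25)^3 - 27·(-15)^2 = 56425 is or is not a square in Q. Here disc(f) = 56425 is not a perfect square in Q, so the Galois group of f over Q is not contained in A_3 and must be all of S_3. The splitting field has degree |S_3| = 6 over Q, so [K : Q] = 6.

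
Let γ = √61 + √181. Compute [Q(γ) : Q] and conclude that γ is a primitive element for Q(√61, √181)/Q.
[Q(γ) : Q] = 4 (equivalently, Q(γ) = Q(√61, √181))

Obviously Q(γ) ⊆ Q(√61, √181), and [Q(√61, √181):Q] = 4 (since 61, 181 are distinct squarefree integers > 1 with 11041 not a perfect square). To show equality we compute the minimal polynomial of γ. From γ = √61 + √181: γ^2 = 61 + 2√(11041) + 181 = 242 + 2√(11041), so γ^2 - 242 = 2√(11041); squaring, (γ^2 - 242)^2 = 4·11041, i.e. γ^4 - 484γ^2 + 58564 - 44164 = 0, i.e. γ^4 - 484γ^2 + 14400 = 0. So γ is a root of x^4 - 484x^2 + 14400. This polynomial is irreducible over Q: it has no rational root (each ±√61 ± √181 is irrational), and any factorization into two quadratics over Q would force √(11041) ∈ Q (pairing opposite roots) or √61, √181 ∈ Q (other pairings), all impossible. Hence [Q(γ):Q] = 4 = [Q(√61, √181):Q], so Q(γ) = Q(√61, √181).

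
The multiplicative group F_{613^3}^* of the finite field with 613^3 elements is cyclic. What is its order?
|F_{613^3}^*| = 230346396

F_{613^3} has 613^3 = 230346397 elements; its multiplicative group consists of all nonzero elements, so |F_{613^3}^*| = 230346397 - 1 = 230346396. (It is cyclic since any finite subgroup of the multiplicative group of a field is cyclic.)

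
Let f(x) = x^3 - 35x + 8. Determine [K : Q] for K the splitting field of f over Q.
[K : Q] = 6

By the rational root test, any rational root of the monic integer polynomial f(x) = x^3 - 35x + 8 must be an integer dividing the constant term 8, i.e. one of ±{1, 2, 4, 8}. Evaluating: f(1) = -26, f(-1) = 42, f(2) = -54, f(-2) = 70, f(4) = -68, f(-4) = 84, f(8) = 240, f(-8) = -224; none is 0, so f has no rational root and is therefore irreducible over Q (a cubic with no linear factor over a field is irreducible). For an irreducible cubic, the Galois group is A_3 or S_3 according as the discriminant disc(f) = -4a^3 - 27b^2 = -4·(-35)^3 - 27·(8)^2 = 169772 is or is not a square in Q. Here disc(f) = 169772 is not a perfect square in Q, so the Galois group of f over Q is not contained in A_3 and must be all of S_3. The splitting field has degree |S_3| = 6 over Q, so [K : Q] = 6.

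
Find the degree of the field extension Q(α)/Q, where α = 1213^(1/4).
[Q(α):Q] = 4

α is a root of x^4 - 1213. By Eisenstein's criterion at the prime p = 1213 (which divides the constant term 1213 but p^2 = 1471369 does not, since 1213 is squarefree), x^4 - 1213 is irreducible over Q. Hence [Q(α):Q] = 4.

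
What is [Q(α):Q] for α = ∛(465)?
[Q(α):Q] = 3

The minimal polynomial of α is x^3 - 465, irreducible over Q since 465 is not a perfect cube (so x^3 - 465 has no rational root). Hence [Q(α):Q] = deg(m_α) = 3.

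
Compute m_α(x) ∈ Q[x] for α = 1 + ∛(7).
m_α(x) = x^3 - 3x^2 + 3x - 8

Set β = α - 1 = ∛(7), so β^3 = 7. Then (α - 1)^3 - 7 = 0, i.e. α is a root of g(x) = (x - 1)^3 - 7 = x^3 - 3x^2 + 3x - 8. Since g(x) = h(x - 1) where h(x) = x^3 - 7, and h is irreducible over Q (because 7 is not a perfect cube, so h has no rational root, and a monic cubic with no rational root is irreducible), g is also irreducible (irreducibility is preserved under the substitution x → x - 1). Hence m_α(x) = x^3 - 3x^2 + 3x - 8.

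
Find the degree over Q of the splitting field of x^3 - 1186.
[K : Q] = 6

The roots of x^3 - 1186 are ∛1186, ω∛1186, ω^2∛1186 where ω = e^(2πi/3) is a primitive cube root of unity, so K = Q(∛1186, ω). Now [Q(∛1186):Q] = 3 (since 1186 is not a perfect cube, x^3 - 1186 is irreducible) and [Q(ω):Q] = 2. Both 2 and 3 divide [K:Q], and [K:Q] ≤ 3·2 = 6, so [K:Q] = 6. (Equivalently: Q(∛1186) ⊂ R but ω ∉ R, so [K : Q(∛1186)] = 2.)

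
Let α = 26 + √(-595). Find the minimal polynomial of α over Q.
m_α(x) = x^2 - 52x + 1271

From α - 26 = √(-595), squaring gives (α - 26)^2 = -595, i.e. α^2 - 52α + 676 = -595, so α^2 - 52α + 1271 = 0. The discriminant of x^2 - 52x + 1271 is (-52)^2 - 4·(1271) = 2704 - 5084 = -2380, and 4·(-595) is not a perfect square in Q since -595 is squarefree and ≠ 1. Hence x^2 - 52x + 1271 is irreducible over Q and is the minimal polynomial of α.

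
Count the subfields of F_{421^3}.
F_{421^3} has 2 subfields

The subfields of F_{p^n} are exactly the fields F_{p^d} for d | n (each is the fixed field of the unique index-d subgroup of Gal(F_{p^n}/F_p) ≅ Z/nZ). The divisors of n = 3 are {1, 3}, giving 2 subfields: F_{421^1}, F_{421^3}.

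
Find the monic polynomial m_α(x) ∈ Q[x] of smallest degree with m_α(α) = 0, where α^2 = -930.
m_α(x) = x^2 + 930

α satisfies α^2 + 930 = 0, so x^2 + 930 annihilates α. Since d = -930 is squarefree and ≠ 1, it is not a perfect square in Q, so x^2 + 930 has no rational root and is therefore irreducible over Q (a degree-2 polynomial over a field is irreducible iff it has no root). Hence m_α(x) = x^2 + 930.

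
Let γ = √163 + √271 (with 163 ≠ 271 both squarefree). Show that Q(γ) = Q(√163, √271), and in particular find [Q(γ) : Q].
[Q(γ) : Q] = 4 (equivalently, Q(γ) = Q(√163, √271))

Obviously Q(γ) ⊆ Q(√163, √271), and [Q(√163, √271):Q] = 4 (since 163, 271 are distinct squarefree integers > 1 with 44173 not a perfect square). To show equality we compute the minimal polynomial of γ. From γ = √163 + √271: γ^2 = 163 + 2√(44173) + 271 = 434 + 2√(44173), so γ^2 - 434 = 2√(44173); squaring, (γ^2 - 434)^2 = 4·44173, i.e. γ^4 - 868γ^2 + 188356 - 176692 = 0, i.e. γ^4 - 868γ^2 + 11664 = 0. So γ is a root of x^4 - 868x^2 + 11664. This polynomial is irreducible over Q: it has no rational root (each ±√163 ± √271 is irrational), and any factorization into two quadratics over Q would force √(44173) ∈ Q (pairing opposite roots) or √163, √271 ∈ Q (other pairings), all impossible. Hence [Q(γ):Q] = 4 = [Q(√163, √271):Q], so Q(γ) = Q(√163, √271).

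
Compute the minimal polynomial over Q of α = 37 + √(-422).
m_α(x) = x^2 - 74x + 1791

From α - 37 = √(-422), squaring gives (α - 37)^2 = -422, i.e. α^2 - 74α + 1369 = -422, so α^2 - 74α + 1791 = 0. The discriminant of x^2 - 74x + 1791 is (-74)^2 - 4·(1791) = 5476 - 7164 = -1688, and 4·(-422) is not a perfect square in Q since -422 is squarefree and ≠ 1. Hence x^2 - 74x + 1791 is irreducible over Q and is the minimal polynomial of α.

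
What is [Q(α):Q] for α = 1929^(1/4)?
[Q(α):Q] = 4

α is a root of x^4 - 1929. By Eisenstein's criterion at the prime p = 3 (which divides the constant term 1929 but p^2 = 9 does not, since 1929 is squarefree), x^4 - 1929 is irreducible over Q. Hence [Q(α):Q] = 4.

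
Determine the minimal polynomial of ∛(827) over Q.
m_α(x) = x^3 - 827

α satisfies α^3 = 827, so x^3 - 827 annihilates α. By the rational root test, a rational root p/q (in lowest terms) of x^3 - 827 would satisfy p^3 = 827 q^3, forcing q = 1 and p^3 = 827; but 827 is not a perfect cube, contradiction. A monic cubic over Q with no rational root is irreducible (any nontrivial factorization would include a linear factor). Hence x^3 - 827 is the minimal polynomial of α, and in particular [Q(α):Q] = 3.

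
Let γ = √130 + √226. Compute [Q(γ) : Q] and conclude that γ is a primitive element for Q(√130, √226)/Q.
[Q(γ) : Q] = 4 (equivalently, Q(γ) = Q(√130, √226))

Obviously Q(γ) ⊆ Q(√130, √226), and [Q(√130, √226):Q] = 4 (since 130, 226 are distinct squarefree integers > 1 with 29380 not a perfect square). To show equality we compute the minimal polynomial of γ. From γ = √130 + √226: γ^2 = 130 + 2√(29380) + 226 = 356 + 2√(29380), so γ^2 - 356 = 2√(29380); squaring, (γ^2 - 356)^2 = 4·29380, i.e. γ^4 - 712γ^2 + 126736 - 117520 = 0, i.e. γ^4 - 712γ^2 + 9216 = 0. So γ is a root of x^4 - 712x^2 + 9216. This polynomial is irreducible over Q: it has no rational root (each ±√130 ± √226 is irrational), and any factorization into two quadratics over Q would force √(29380) ∈ Q (pairing opposite roots) or √130, √226 ∈ Q (other pairings), all impossible. Hence [Q(γ):Q] = 4 = [Q(√130, √226):Q], so Q(γ) = Q(√130, √226).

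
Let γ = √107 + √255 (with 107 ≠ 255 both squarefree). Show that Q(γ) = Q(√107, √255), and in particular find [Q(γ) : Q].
[Q(γ) : Q] = 4 (equivalently, Q(γ) = Q(√107, √255))

Obviously Q(γ) ⊆ Q(√107, √255), and [Q(√107, √255):Q] = 4 (since 107, 255 are distinct squarefree integers > 1 with 27285 not a perfect square). To show equality we compute the minimal polynomial of γ. From γ = √107 + √255: γ^2 = 107 + 2√(27285) + 255 = 362 + 2√(27285), so γ^2 - 362 = 2√(27285); squaring, (γ^2 - 362)^2 = 4·27285, i.e. γ^4 - 724γ^2 + 131044 - 109140 = 0, i.e. γ^4 - 724γ^2 + 21904 = 0. So γ is a root of x^4 - 724x^2 + 21904. This polynomial is irreducible over Q: it has no rational root (each ±√107 ± √255 is irrational), and any factorization into two quadratics over Q would force √(27285) ∈ Q (pairing opposite roots) or √107, √255 ∈ Q (other pairings), all impossible. Hence [Q(γ):Q] = 4 = [Q(√107, √255):Q], so Q(γ) = Q(√107, √255).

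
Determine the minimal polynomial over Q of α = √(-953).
m_α(x) = x^2 + 953

α satisfies α^2 + 953 = 0, so x^2 + 953 annihilates α. Since d = -953 is squarefree and ≠ 1, it is not a perfect square in Q, so x^2 + 953 has no rational root and is therefore irreducible over Q (a degree-2 polynomial over a field is irreducible iff it has no root). Hence m_α(x) = x^2 + 953.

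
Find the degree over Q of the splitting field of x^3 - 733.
[K : Q] = 6

The roots of x^3 - 733 are ∛733, ω∛733, ω^2∛733 where ω = e^(2πi/3) is a primitive cube root of unity, so K = Q(∛733, ω). Now [Q(∛733):Q] = 3 (since 733 is not a perfect cube, x^3 - 733 is irreducible) and [Q(ω):Q] = 2. Both 2 and 3 divide [K:Q], and [K:Q] ≤ 3·2 = 6, so [K:Q] = 6. (Equivalently: Q(∛733) ⊂ R but ω ∉ R, so [K : Q(∛733)] = 2.)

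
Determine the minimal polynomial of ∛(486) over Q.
m_α(x) = x^3 - 486

α satisfies α^3 = 486, so x^3 - 486 annihilates α. By the rational root test, a rational root p/q (in lowest terms) of x^3 - 486 would satisfy p^3 = 486 q^3, forcing q = 1 and p^3 = 486; but 486 is not a perfect cube, contradiction. A monic cubic over Q with no rational root is irreducible (any nontrivial factorization would include a linear factor). Hence x^3 - 486 is the minimal polynomial of α, and in particular [Q(α):Q] = 3.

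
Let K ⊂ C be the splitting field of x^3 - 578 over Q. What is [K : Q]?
[K : Q] = 6

The roots of x^3 - 578 are ∛578, ω∛578, ω^2∛578 where ω = e^(2πi/3) is a primitive cube root of unity, so K = Q(∛578, ω). Now [Q(∛578):Q] = 3 (since 578 is not a perfect cube, x^3 - 578 is irreducible) and [Q(ω):Q] = 2. Both 2 and 3 divide [K:Q], and [K:Q] ≤ 3·2 = 6, so [K:Q] = 6. (Equivalently: Q(∛578) ⊂ R but ω ∉ R, so [K : Q(∛578)] = 2.)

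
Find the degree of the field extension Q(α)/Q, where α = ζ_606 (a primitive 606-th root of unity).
[Q(α):Q] = 200

The minimal polynomial of ζ_606 over Q is the 606-th cyclotomic polynomial Φ_606(x), which is irreducible over Q and has degree φ(606) = 200. Hence [Q(α):Q] = φ(606) = 200.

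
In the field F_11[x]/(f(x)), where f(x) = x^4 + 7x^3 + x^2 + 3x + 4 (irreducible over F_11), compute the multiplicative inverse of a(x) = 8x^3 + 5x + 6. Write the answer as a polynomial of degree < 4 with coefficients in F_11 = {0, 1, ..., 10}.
a(x)^(-1) ≡ 8x^3 + 8x^2 + 6x + 6 (mod f(x))

Since f is irreducible over F_11, F_11[x]/(f) is a field and a(x) ≠ 0 has an inverse. Apply the extended Euclidean algorithm to f(x) and a(x) in F_11[x]: f(x) = (7x + 5)·a(x) + (10x^2 + 2x + 7);  a(x) = (3x + 6)·(10x^2 + 2x + 7) + (5x + 8);  (10x^2 + 2x + 7) = (2x + 6)·(5x + 8) + (3). The last nonzero remainder is the constant 3 = gcd(f, a) in F_11. Back-substituting through the division chain expresses 3 = s(x)·a(x) + t(x)·f(x) with s(x) ≡ 2x^3 + 2x^2 + 7x + 7 (mod f), so (2x^3 + 2x^2 + 7x + 7)·a(x) ≡ 3 (mod f). Multiplying by 3^(-1) ≡ 4 in F_11 gives a(x)^(-1) ≡ 4·(2x^3 + 2x^2 + 7x + 7) ≡ 8x^3 + 8x^2 + 6x + 6 (mod f). Check: (8x^3 + 5x + 6)·(8x^3 + 8x^2 + 6x + 6) = 9x^6 + 9x^5 + 4x^3 + x^2 + 3 ≡ 1 (mod x^4 + 7x^3 + x^2 + 3x + 4).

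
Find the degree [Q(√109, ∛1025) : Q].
[Q(√109, ∛1025) : Q] = 6

Let L = Q(√109, ∛1025). Since Q(√109) ⊂ L and [Q(√109):Q] = 2, the tower law gives 2 | [L:Q]. Likewise Q(∛1025) ⊂ L with [Q(∛1025):Q] = 3 (because 1025 is not a perfect cube), so 3 | [L:Q]. As gcd(2,3) = 1, [L:Q] is divisible by 6. Conversely L is generated over Q by √109 and ∛1025, so [L:Q] ≤ 2·3 = 6. Therefore [Q(√109, ∛1025) : Q] = 6.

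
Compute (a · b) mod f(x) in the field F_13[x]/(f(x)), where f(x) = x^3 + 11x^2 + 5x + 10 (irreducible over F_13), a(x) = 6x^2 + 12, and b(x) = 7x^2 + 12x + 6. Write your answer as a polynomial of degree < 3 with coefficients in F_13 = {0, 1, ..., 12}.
a · b ≡ x^2 + 10x + 7 (mod f(x))

Multiply in F_13[x]: a(x)·b(x) = (6x^2 + 12)·(7x^2 + 12x + 6) = 3x^4 + 7x^3 + 3x^2 + x + 7. This has degree ≥ 3, so divide by f(x) over F_13: 3x^4 + 7x^3 + 3x^2 + x + 7 = (3x)·(x^3 + 11x^2 + 5x + 10) + (x^2 + 10x + 7). Hence a·b ≡ x^2 + 10x + 7 (mod f). (F_13[x]/(f) is a field with 13^3 = 2197 elements since f is irreducible of degree 3.)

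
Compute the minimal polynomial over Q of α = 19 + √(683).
m_α(x) = x^2 - 38x - 322

From α - 19 = √(683), squaring gives (α - 19)^2 = 683, i.e. α^2 - 38α + 361 = 683, so α^2 - 38α - 322 = 0. The discriminant of x^2 - 38x - 322 is (-38)^2 - 4·(-322) = 1444 + 1288 = 2732, and 4·(683) is not a perfect square in Q since 683 is squarefree and ≠ 1. Hence x^2 - 38x - 322 is irreducible over Q and is the minimal polynomial of α.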